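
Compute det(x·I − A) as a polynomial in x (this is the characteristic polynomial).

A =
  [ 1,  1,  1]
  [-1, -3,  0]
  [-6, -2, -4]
x^3 + 6*x^2 + 12*x + 8

Expanding det(x·I − A) (e.g. by cofactor expansion or by noting that A is similar to its Jordan form J, which has the same characteristic polynomial as A) gives
  χ_A(x) = x^3 + 6*x^2 + 12*x + 8
which factors as (x + 2)^3. The eigenvalues (with algebraic multiplicities) are λ = -2 with multiplicity 3.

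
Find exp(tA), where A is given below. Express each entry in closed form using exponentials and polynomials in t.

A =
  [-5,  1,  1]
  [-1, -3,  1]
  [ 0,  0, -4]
e^{tA} =
  [-t*exp(-4*t) + exp(-4*t), t*exp(-4*t), t*exp(-4*t)]
  [-t*exp(-4*t), t*exp(-4*t) + exp(-4*t), t*exp(-4*t)]
  [0, 0, exp(-4*t)]

Strategy: write A = P · J · P⁻¹ where J is a Jordan canonical form, so e^{tA} = P · e^{tJ} · P⁻¹, and e^{tJ} can be computed block-by-block.

A has Jordan form
J =
  [-4,  1,  0]
  [ 0, -4,  0]
  [ 0,  0, -4]
(up to reordering of blocks).

Per-block formulas:
  For a 2×2 Jordan block J_2(-4): exp(t · J_2(-4)) = e^(-4t)·(I + t·N), where N is the 2×2 nilpotent shift.
  For a 1×1 block at λ = -4: exp(t · [-4]) = [e^(-4t)].

After assembling e^{tJ} and conjugating by P, we get:

e^{tA} =
  [-t*exp(-4*t) + exp(-4*t), t*exp(-4*t), t*exp(-4*t)]
  [-t*exp(-4*t), t*exp(-4*t) + exp(-4*t), t*exp(-4*t)]
  [0, 0, exp(-4*t)]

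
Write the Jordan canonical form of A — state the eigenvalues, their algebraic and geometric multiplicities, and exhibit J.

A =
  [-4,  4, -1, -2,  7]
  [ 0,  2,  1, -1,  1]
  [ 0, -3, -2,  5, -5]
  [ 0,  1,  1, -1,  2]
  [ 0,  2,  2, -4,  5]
J_1(-4) ⊕ J_3(1) ⊕ J_1(1)

The characteristic polynomial is
  det(x·I − A) = x^5 - 10*x^3 + 20*x^2 - 15*x + 4 = (x - 1)^4*(x + 4)

Eigenvalues and multiplicities (the geometric multiplicity of λ is n − rank(A − λI), which equals the number of Jordan blocks for λ):
  λ = -4: algebraic multiplicity = 1, geometric multiplicity = 1
  λ = 1: algebraic multiplicity = 4, geometric multiplicity = 2

Determining the block sizes for each eigenvalue:
  λ = -4: one block (gm = 1), so the single block has size am = 1 → block sizes [1]
  λ = 1: with am = 4 and gm = 2, the partition is not yet determined (e.g. several partitions of 4 into 2 parts exist). Let N = A − (1)·I. Computing rank(N^1) = 3, rank(N^2) = 2, rank(N^3) = 1; the number of blocks of size ≥ j is rank(N^{j−1}) − rank(N^j), giving [2, 1, 1]. So we have 1 block(s) of size 3, 1 block(s) of size 1 → block sizes [3, 1]

Assembling the blocks gives a Jordan form
J =
  [-4, 0, 0, 0, 0]
  [ 0, 1, 1, 0, 0]
  [ 0, 0, 1, 1, 0]
  [ 0, 0, 0, 1, 0]
  [ 0, 0, 0, 0, 1]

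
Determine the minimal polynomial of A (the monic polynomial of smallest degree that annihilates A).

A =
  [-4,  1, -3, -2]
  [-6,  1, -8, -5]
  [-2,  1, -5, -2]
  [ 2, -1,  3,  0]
x^3 + 6*x^2 + 12*x + 8

The characteristic polynomial is χ_A(x) = (x + 2)^4, so the eigenvalues are known. The minimal polynomial is
  m_A(x) = Π_λ (x − λ)^{k_λ}
where k_λ is the size of the *largest* Jordan block for λ (equivalently, the smallest k with (A − λI)^k v = 0 for every generalised eigenvector v of λ).

  λ = -2: largest Jordan block has size 3, contributing (x + 2)^3

So m_A(x) = (x + 2)^3 = x^3 + 6*x^2 + 12*x + 8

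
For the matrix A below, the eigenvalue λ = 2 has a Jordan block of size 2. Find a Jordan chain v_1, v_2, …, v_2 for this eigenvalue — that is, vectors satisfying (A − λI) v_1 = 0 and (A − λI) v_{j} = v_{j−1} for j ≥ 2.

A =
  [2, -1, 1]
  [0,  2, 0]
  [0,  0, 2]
A Jordan chain for λ = 2 of length 2:
v_1 = (-1, 0, 0)ᵀ
v_2 = (0, 1, 0)ᵀ

Let N = A − (2)·I. We want v_2 with N^2 v_2 = 0 but N^1 v_2 ≠ 0; then v_{j-1} := N · v_j for j = 2, …, 2.

Pick v_2 = (0, 1, 0)ᵀ.
Then v_1 = N · v_2 = (-1, 0, 0)ᵀ.

Sanity check: (A − (2)·I) v_1 = (0, 0, 0)ᵀ = 0. ✓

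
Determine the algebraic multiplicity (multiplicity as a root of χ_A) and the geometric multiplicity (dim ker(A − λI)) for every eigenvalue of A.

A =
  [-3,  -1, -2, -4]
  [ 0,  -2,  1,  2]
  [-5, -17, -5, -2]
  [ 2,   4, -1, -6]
λ = -4: alg = 4, geom = 2

Step 1 — factor the characteristic polynomial to read off the algebraic multiplicities:
  χ_A(x) = (x + 4)^4

Step 2 — compute geometric multiplicities via the rank-nullity identity g(λ) = n − rank(A − λI):
  rank(A − (-4)·I) = 2, so dim ker(A − (-4)·I) = n − 2 = 2

Summary:
  λ = -4: algebraic multiplicity = 4, geometric multiplicity = 2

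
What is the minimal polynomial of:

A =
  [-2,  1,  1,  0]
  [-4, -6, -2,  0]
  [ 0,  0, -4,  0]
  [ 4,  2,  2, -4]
x^2 + 8*x + 16

The characteristic polynomial is χ_A(x) = (x + 4)^4, so the eigenvalues are known. The minimal polynomial is
  m_A(x) = Π_λ (x − λ)^{k_λ}
where k_λ is the size of the *largest* Jordan block for λ (equivalently, the smallest k with (A − λI)^k v = 0 for every generalised eigenvector v of λ).

  λ = -4: largest Jordan block has size 2, contributing (x + 4)^2

So m_A(x) = (x + 4)^2 = x^2 + 8*x + 16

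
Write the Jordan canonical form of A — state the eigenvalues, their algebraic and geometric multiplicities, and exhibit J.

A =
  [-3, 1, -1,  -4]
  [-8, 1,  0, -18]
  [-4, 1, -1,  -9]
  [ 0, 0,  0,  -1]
J_3(-1) ⊕ J_1(-1)

The characteristic polynomial is
  det(x·I − A) = x^4 + 4*x^3 + 6*x^2 + 4*x + 1 = (x + 1)^4

Eigenvalues and multiplicities (the geometric multiplicity of λ is n − rank(A − λI), which equals the number of Jordan blocks for λ):
  λ = -1: algebraic multiplicity = 4, geometric multiplicity = 2

Determining the block sizes for each eigenvalue:
  λ = -1: with am = 4 and gm = 2, the partition is not yet determined (e.g. several partitions of 4 into 2 parts exist). Let N = A − (-1)·I. Computing rank(N^1) = 2, rank(N^2) = 1, rank(N^3) = 0; the number of blocks of size ≥ j is rank(N^{j−1}) − rank(N^j), giving [2, 1, 1]. So we have 1 block(s) of size 3, 1 block(s) of size 1 → block sizes [3, 1]

Assembling the blocks gives a Jordan form
J =
  [-1,  1,  0,  0]
  [ 0, -1,  1,  0]
  [ 0,  0, -1,  0]
  [ 0,  0,  0, -1]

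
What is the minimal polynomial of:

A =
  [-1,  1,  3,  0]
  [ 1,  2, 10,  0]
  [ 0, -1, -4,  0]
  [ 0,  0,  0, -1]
x^3 + 3*x^2 + 3*x + 1

The characteristic polynomial is χ_A(x) = (x + 1)^4, so the eigenvalues are known. The minimal polynomial is
  m_A(x) = Π_λ (x − λ)^{k_λ}
where k_λ is the size of the *largest* Jordan block for λ (equivalently, the smallest k with (A − λI)^k v = 0 for every generalised eigenvector v of λ).

  λ = -1: largest Jordan block has size 3, contributing (x + 1)^3

So m_A(x) = (x + 1)^3 = x^3 + 3*x^2 + 3*x + 1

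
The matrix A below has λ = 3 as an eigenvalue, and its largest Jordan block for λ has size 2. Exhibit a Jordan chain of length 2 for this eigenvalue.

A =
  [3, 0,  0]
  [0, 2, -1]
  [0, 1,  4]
A Jordan chain for λ = 3 of length 2:
v_1 = (0, -1, 1)ᵀ
v_2 = (0, 1, 0)ᵀ

Let N = A − (3)·I. We want v_2 with N^2 v_2 = 0 but N^1 v_2 ≠ 0; then v_{j-1} := N · v_j for j = 2, …, 2.

Pick v_2 = (0, 1, 0)ᵀ.
Then v_1 = N · v_2 = (0, -1, 1)ᵀ.

Sanity check: (A − (3)·I) v_1 = (0, 0, 0)ᵀ = 0. ✓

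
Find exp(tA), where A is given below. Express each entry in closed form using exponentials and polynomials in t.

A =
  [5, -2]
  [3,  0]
e^{tA} =
  [3*exp(3*t) - 2*exp(2*t), -2*exp(3*t) + 2*exp(2*t)]
  [3*exp(3*t) - 3*exp(2*t), -2*exp(3*t) + 3*exp(2*t)]

Strategy: write A = P · J · P⁻¹ where J is a Jordan canonical form, so e^{tA} = P · e^{tJ} · P⁻¹, and e^{tJ} can be computed block-by-block.

A has Jordan form
J =
  [2, 0]
  [0, 3]
(up to reordering of blocks).

Per-block formulas:
  For a 1×1 block at λ = 3: exp(t · [3]) = [e^(3t)].
  For a 1×1 block at λ = 2: exp(t · [2]) = [e^(2t)].

After assembling e^{tJ} and conjugating by P, we get:

e^{tA} =
  [3*exp(3*t) - 2*exp(2*t), -2*exp(3*t) + 2*exp(2*t)]
  [3*exp(3*t) - 3*exp(2*t), -2*exp(3*t) + 3*exp(2*t)]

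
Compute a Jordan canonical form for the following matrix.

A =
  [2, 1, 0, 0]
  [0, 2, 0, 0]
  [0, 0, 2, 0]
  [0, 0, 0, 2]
J_2(2) ⊕ J_1(2) ⊕ J_1(2)

The characteristic polynomial is
  det(x·I − A) = x^4 - 8*x^3 + 24*x^2 - 32*x + 16 = (x - 2)^4

Eigenvalues and multiplicities (the geometric multiplicity of λ is n − rank(A − λI), which equals the number of Jordan blocks for λ):
  λ = 2: algebraic multiplicity = 4, geometric multiplicity = 3

Determining the block sizes for each eigenvalue:
  λ = 2: 3 blocks summing to 4 forces exactly one block of size 2 and the rest size 1 → block sizes [2, 1, 1]

Assembling the blocks gives a Jordan form
J =
  [2, 1, 0, 0]
  [0, 2, 0, 0]
  [0, 0, 2, 0]
  [0, 0, 0, 2]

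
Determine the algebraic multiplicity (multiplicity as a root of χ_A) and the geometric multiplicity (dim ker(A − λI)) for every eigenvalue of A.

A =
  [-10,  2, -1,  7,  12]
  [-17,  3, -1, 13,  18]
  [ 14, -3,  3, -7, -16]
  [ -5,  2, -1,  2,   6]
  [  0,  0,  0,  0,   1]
λ = -5: alg = 1, geom = 1; λ = 1: alg = 4, geom = 2

Step 1 — factor the characteristic polynomial to read off the algebraic multiplicities:
  χ_A(x) = (x - 1)^4*(x + 5)

Step 2 — compute geometric multiplicities via the rank-nullity identity g(λ) = n − rank(A − λI):
  rank(A − (-5)·I) = 4, so dim ker(A − (-5)·I) = n − 4 = 1
  rank(A − (1)·I) = 3, so dim ker(A − (1)·I) = n − 3 = 2

Summary:
  λ = -5: algebraic multiplicity = 1, geometric multiplicity = 1
  λ = 1: algebraic multiplicity = 4, geometric multiplicity = 2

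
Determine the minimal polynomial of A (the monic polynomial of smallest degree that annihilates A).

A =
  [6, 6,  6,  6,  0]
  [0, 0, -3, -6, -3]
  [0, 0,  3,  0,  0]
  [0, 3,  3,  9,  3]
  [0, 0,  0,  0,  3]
x^2 - 9*x + 18

The characteristic polynomial is χ_A(x) = (x - 6)^2*(x - 3)^3, so the eigenvalues are known. The minimal polynomial is
  m_A(x) = Π_λ (x − λ)^{k_λ}
where k_λ is the size of the *largest* Jordan block for λ (equivalently, the smallest k with (A − λI)^k v = 0 for every generalised eigenvector v of λ).

  λ = 3: largest Jordan block has size 1, contributing (x − 3)
  λ = 6: largest Jordan block has size 1, contributing (x − 6)

So m_A(x) = (x - 6)*(x - 3) = x^2 - 9*x + 18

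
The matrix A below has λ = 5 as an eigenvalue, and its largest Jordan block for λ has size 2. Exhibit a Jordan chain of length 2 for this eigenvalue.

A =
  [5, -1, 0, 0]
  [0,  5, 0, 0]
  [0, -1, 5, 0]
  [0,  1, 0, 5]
A Jordan chain for λ = 5 of length 2:
v_1 = (-1, 0, -1, 1)ᵀ
v_2 = (0, 1, 0, 0)ᵀ

Let N = A − (5)·I. We want v_2 with N^2 v_2 = 0 but N^1 v_2 ≠ 0; then v_{j-1} := N · v_j for j = 2, …, 2.

Pick v_2 = (0, 1, 0, 0)ᵀ.
Then v_1 = N · v_2 = (-1, 0, -1, 1)ᵀ.

Sanity check: (A − (5)·I) v_1 = (0, 0, 0, 0)ᵀ = 0. ✓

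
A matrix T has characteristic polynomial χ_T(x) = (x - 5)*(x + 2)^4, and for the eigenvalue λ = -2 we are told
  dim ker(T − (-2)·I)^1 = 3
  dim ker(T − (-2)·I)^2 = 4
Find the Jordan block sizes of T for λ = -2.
Block sizes for λ = -2: [2, 1, 1]

From the dimensions of kernels of powers, the number of Jordan blocks of size at least j is d_j − d_{j−1} where d_j = dim ker(N^j) (with d_0 = 0). Computing the differences gives [3, 1].
The number of blocks of size exactly k is (#blocks of size ≥ k) − (#blocks of size ≥ k + 1), so the partition is: 2 block(s) of size 1, 1 block(s) of size 2.
In nonincreasing order the block sizes are [2, 1, 1].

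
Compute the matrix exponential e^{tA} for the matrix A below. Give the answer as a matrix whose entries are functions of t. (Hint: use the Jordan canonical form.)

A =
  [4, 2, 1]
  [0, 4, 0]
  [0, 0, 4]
e^{tA} =
  [exp(4*t), 2*t*exp(4*t), t*exp(4*t)]
  [0, exp(4*t), 0]
  [0, 0, exp(4*t)]

Strategy: write A = P · J · P⁻¹ where J is a Jordan canonical form, so e^{tA} = P · e^{tJ} · P⁻¹, and e^{tJ} can be computed block-by-block.

A has Jordan form
J =
  [4, 1, 0]
  [0, 4, 0]
  [0, 0, 4]
(up to reordering of blocks).

Per-block formulas:
  For a 2×2 Jordan block J_2(4): exp(t · J_2(4)) = e^(4t)·(I + t·N), where N is the 2×2 nilpotent shift.
  For a 1×1 block at λ = 4: exp(t · [4]) = [e^(4t)].

After assembling e^{tJ} and conjugating by P, we get:

e^{tA} =
  [exp(4*t), 2*t*exp(4*t), t*exp(4*t)]
  [0, exp(4*t), 0]
  [0, 0, exp(4*t)]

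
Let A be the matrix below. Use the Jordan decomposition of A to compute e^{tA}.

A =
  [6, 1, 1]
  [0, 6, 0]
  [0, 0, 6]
e^{tA} =
  [exp(6*t), t*exp(6*t), t*exp(6*t)]
  [0, exp(6*t), 0]
  [0, 0, exp(6*t)]

Strategy: write A = P · J · P⁻¹ where J is a Jordan canonical form, so e^{tA} = P · e^{tJ} · P⁻¹, and e^{tJ} can be computed block-by-block.

A has Jordan form
J =
  [6, 1, 0]
  [0, 6, 0]
  [0, 0, 6]
(up to reordering of blocks).

Per-block formulas:
  For a 1×1 block at λ = 6: exp(t · [6]) = [e^(6t)].
  For a 2×2 Jordan block J_2(6): exp(t · J_2(6)) = e^(6t)·(I + t·N), where N is the 2×2 nilpotent shift.

After assembling e^{tJ} and conjugating by P, we get:

e^{tA} =
  [exp(6*t), t*exp(6*t), t*exp(6*t)]
  [0, exp(6*t), 0]
  [0, 0, exp(6*t)]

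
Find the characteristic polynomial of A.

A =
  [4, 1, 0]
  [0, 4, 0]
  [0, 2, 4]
x^3 - 12*x^2 + 48*x - 64

Expanding det(x·I − A) (e.g. by cofactor expansion or by noting that A is similar to its Jordan form J, which has the same characteristic polynomial as A) gives
  χ_A(x) = x^3 - 12*x^2 + 48*x - 64
which factors as (x - 4)^3. The eigenvalues (with algebraic multiplicities) are λ = 4 with multiplicity 3.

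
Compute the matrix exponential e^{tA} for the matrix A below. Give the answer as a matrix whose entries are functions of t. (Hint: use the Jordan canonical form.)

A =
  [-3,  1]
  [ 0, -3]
e^{tA} =
  [exp(-3*t), t*exp(-3*t)]
  [0, exp(-3*t)]

Strategy: write A = P · J · P⁻¹ where J is a Jordan canonical form, so e^{tA} = P · e^{tJ} · P⁻¹, and e^{tJ} can be computed block-by-block.

A has Jordan form
J =
  [-3,  1]
  [ 0, -3]
(up to reordering of blocks).

Per-block formulas:
  For a 2×2 Jordan block J_2(-3): exp(t · J_2(-3)) = e^(-3t)·(I + t·N), where N is the 2×2 nilpotent shift.

After assembling e^{tJ} and conjugating by P, we get:

e^{tA} =
  [exp(-3*t), t*exp(-3*t)]
  [0, exp(-3*t)]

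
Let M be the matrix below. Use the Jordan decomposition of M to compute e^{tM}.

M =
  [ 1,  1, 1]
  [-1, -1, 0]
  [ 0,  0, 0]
e^{tM} =
  [t + 1, t, t^2/2 + t]
  [-t, 1 - t, -t^2/2]
  [0, 0, 1]

Strategy: write M = P · J · P⁻¹ where J is a Jordan canonical form, so e^{tM} = P · e^{tJ} · P⁻¹, and e^{tJ} can be computed block-by-block.

M has Jordan form
J =
  [0, 1, 0]
  [0, 0, 1]
  [0, 0, 0]
(up to reordering of blocks).

Per-block formulas:
  For a 3×3 Jordan block J_3(0): exp(t · J_3(0)) = e^(0t)·(I + t·N + (t^2/2)·N^2), where N is the 3×3 nilpotent shift.

After assembling e^{tJ} and conjugating by P, we get:

e^{tM} =
  [t + 1, t, t^2/2 + t]
  [-t, 1 - t, -t^2/2]
  [0, 0, 1]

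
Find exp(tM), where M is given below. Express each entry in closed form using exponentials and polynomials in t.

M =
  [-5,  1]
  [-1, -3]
e^{tM} =
  [-t*exp(-4*t) + exp(-4*t), t*exp(-4*t)]
  [-t*exp(-4*t), t*exp(-4*t) + exp(-4*t)]

Strategy: write M = P · J · P⁻¹ where J is a Jordan canonical form, so e^{tM} = P · e^{tJ} · P⁻¹, and e^{tJ} can be computed block-by-block.

M has Jordan form
J =
  [-4,  1]
  [ 0, -4]
(up to reordering of blocks).

Per-block formulas:
  For a 2×2 Jordan block J_2(-4): exp(t · J_2(-4)) = e^(-4t)·(I + t·N), where N is the 2×2 nilpotent shift.

After assembling e^{tJ} and conjugating by P, we get:

e^{tM} =
  [-t*exp(-4*t) + exp(-4*t), t*exp(-4*t)]
  [-t*exp(-4*t), t*exp(-4*t) + exp(-4*t)]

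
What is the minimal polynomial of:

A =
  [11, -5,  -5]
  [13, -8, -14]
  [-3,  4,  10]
x^3 - 13*x^2 + 48*x - 36

The characteristic polynomial is χ_A(x) = (x - 6)^2*(x - 1), so the eigenvalues are known. The minimal polynomial is
  m_A(x) = Π_λ (x − λ)^{k_λ}
where k_λ is the size of the *largest* Jordan block for λ (equivalently, the smallest k with (A − λI)^k v = 0 for every generalised eigenvector v of λ).

  λ = 1: largest Jordan block has size 1, contributing (x − 1)
  λ = 6: largest Jordan block has size 2, contributing (x − 6)^2

So m_A(x) = (x - 6)^2*(x - 1) = x^3 - 13*x^2 + 48*x - 36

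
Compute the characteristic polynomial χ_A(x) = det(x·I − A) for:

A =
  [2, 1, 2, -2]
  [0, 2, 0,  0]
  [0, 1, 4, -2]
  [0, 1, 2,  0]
x^4 - 8*x^3 + 24*x^2 - 32*x + 16

Expanding det(x·I − A) (e.g. by cofactor expansion or by noting that A is similar to its Jordan form J, which has the same characteristic polynomial as A) gives
  χ_A(x) = x^4 - 8*x^3 + 24*x^2 - 32*x + 16
which factors as (x - 2)^4. The eigenvalues (with algebraic multiplicities) are λ = 2 with multiplicity 4.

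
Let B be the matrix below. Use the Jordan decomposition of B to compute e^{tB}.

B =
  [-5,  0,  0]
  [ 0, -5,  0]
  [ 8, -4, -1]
e^{tB} =
  [exp(-5*t), 0, 0]
  [0, exp(-5*t), 0]
  [2*exp(-t) - 2*exp(-5*t), -exp(-t) + exp(-5*t), exp(-t)]

Strategy: write B = P · J · P⁻¹ where J is a Jordan canonical form, so e^{tB} = P · e^{tJ} · P⁻¹, and e^{tJ} can be computed block-by-block.

B has Jordan form
J =
  [-5,  0,  0]
  [ 0, -5,  0]
  [ 0,  0, -1]
(up to reordering of blocks).

Per-block formulas:
  For a 1×1 block at λ = -5: exp(t · [-5]) = [e^(-5t)].
  For a 1×1 block at λ = -1: exp(t · [-1]) = [e^(-1t)].

After assembling e^{tJ} and conjugating by P, we get:

e^{tB} =
  [exp(-5*t), 0, 0]
  [0, exp(-5*t), 0]
  [2*exp(-t) - 2*exp(-5*t), -exp(-t) + exp(-5*t), exp(-t)]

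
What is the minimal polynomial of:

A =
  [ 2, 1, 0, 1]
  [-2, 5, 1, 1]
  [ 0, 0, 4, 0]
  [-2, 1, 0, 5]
x^3 - 12*x^2 + 48*x - 64

The characteristic polynomial is χ_A(x) = (x - 4)^4, so the eigenvalues are known. The minimal polynomial is
  m_A(x) = Π_λ (x − λ)^{k_λ}
where k_λ is the size of the *largest* Jordan block for λ (equivalently, the smallest k with (A − λI)^k v = 0 for every generalised eigenvector v of λ).

  λ = 4: largest Jordan block has size 3, contributing (x − 4)^3

So m_A(x) = (x - 4)^3 = x^3 - 12*x^2 + 48*x - 64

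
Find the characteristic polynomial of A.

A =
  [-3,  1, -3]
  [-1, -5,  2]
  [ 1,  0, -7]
x^3 + 15*x^2 + 75*x + 125

Expanding det(x·I − A) (e.g. by cofactor expansion or by noting that A is similar to its Jordan form J, which has the same characteristic polynomial as A) gives
  χ_A(x) = x^3 + 15*x^2 + 75*x + 125
which factors as (x + 5)^3. The eigenvalues (with algebraic multiplicities) are λ = -5 with multiplicity 3.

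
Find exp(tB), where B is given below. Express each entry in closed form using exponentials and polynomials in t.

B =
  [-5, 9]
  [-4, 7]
e^{tB} =
  [-6*t*exp(t) + exp(t), 9*t*exp(t)]
  [-4*t*exp(t), 6*t*exp(t) + exp(t)]

Strategy: write B = P · J · P⁻¹ where J is a Jordan canonical form, so e^{tB} = P · e^{tJ} · P⁻¹, and e^{tJ} can be computed block-by-block.

B has Jordan form
J =
  [1, 1]
  [0, 1]
(up to reordering of blocks).

Per-block formulas:
  For a 2×2 Jordan block J_2(1): exp(t · J_2(1)) = e^(1t)·(I + t·N), where N is the 2×2 nilpotent shift.

After assembling e^{tJ} and conjugating by P, we get:

e^{tB} =
  [-6*t*exp(t) + exp(t), 9*t*exp(t)]
  [-4*t*exp(t), 6*t*exp(t) + exp(t)]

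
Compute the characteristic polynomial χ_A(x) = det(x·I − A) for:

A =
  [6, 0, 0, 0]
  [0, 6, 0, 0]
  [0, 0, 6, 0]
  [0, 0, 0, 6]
x^4 - 24*x^3 + 216*x^2 - 864*x + 1296

Expanding det(x·I − A) (e.g. by cofactor expansion or by noting that A is similar to its Jordan form J, which has the same characteristic polynomial as A) gives
  χ_A(x) = x^4 - 24*x^3 + 216*x^2 - 864*x + 1296
which factors as (x - 6)^4. The eigenvalues (with algebraic multiplicities) are λ = 6 with multiplicity 4.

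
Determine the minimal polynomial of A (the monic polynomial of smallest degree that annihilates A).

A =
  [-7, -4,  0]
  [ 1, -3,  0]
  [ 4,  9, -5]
x^3 + 15*x^2 + 75*x + 125

The characteristic polynomial is χ_A(x) = (x + 5)^3, so the eigenvalues are known. The minimal polynomial is
  m_A(x) = Π_λ (x − λ)^{k_λ}
where k_λ is the size of the *largest* Jordan block for λ (equivalently, the smallest k with (A − λI)^k v = 0 for every generalised eigenvector v of λ).

  λ = -5: largest Jordan block has size 3, contributing (x + 5)^3

So m_A(x) = (x + 5)^3 = x^3 + 15*x^2 + 75*x + 125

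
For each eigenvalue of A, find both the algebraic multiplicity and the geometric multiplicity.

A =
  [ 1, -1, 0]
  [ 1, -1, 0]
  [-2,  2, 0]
λ = 0: alg = 3, geom = 2

Step 1 — factor the characteristic polynomial to read off the algebraic multiplicities:
  χ_A(x) = x^3

Step 2 — compute geometric multiplicities via the rank-nullity identity g(λ) = n − rank(A − λI):
  rank(A − (0)·I) = 1, so dim ker(A − (0)·I) = n − 1 = 2

Summary:
  λ = 0: algebraic multiplicity = 3, geometric multiplicity = 2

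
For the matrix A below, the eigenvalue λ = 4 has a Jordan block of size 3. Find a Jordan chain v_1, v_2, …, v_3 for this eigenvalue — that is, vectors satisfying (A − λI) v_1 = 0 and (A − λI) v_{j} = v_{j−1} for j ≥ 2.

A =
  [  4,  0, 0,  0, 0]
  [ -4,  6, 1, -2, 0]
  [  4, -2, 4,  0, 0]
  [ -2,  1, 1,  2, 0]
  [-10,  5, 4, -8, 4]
A Jordan chain for λ = 4 of length 3:
v_1 = (0, 0, 8, 4, 12)ᵀ
v_2 = (0, -4, 4, -2, -10)ᵀ
v_3 = (1, 0, 0, 0, 0)ᵀ

Let N = A − (4)·I. We want v_3 with N^3 v_3 = 0 but N^2 v_3 ≠ 0; then v_{j-1} := N · v_j for j = 3, …, 2.

Pick v_3 = (1, 0, 0, 0, 0)ᵀ.
Then v_2 = N · v_3 = (0, -4, 4, -2, -10)ᵀ.
Then v_1 = N · v_2 = (0, 0, 8, 4, 12)ᵀ.

Sanity check: (A − (4)·I) v_1 = (0, 0, 0, 0, 0)ᵀ = 0. ✓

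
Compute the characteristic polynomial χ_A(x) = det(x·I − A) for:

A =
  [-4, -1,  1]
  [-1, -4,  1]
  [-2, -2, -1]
x^3 + 9*x^2 + 27*x + 27

Expanding det(x·I − A) (e.g. by cofactor expansion or by noting that A is similar to its Jordan form J, which has the same characteristic polynomial as A) gives
  χ_A(x) = x^3 + 9*x^2 + 27*x + 27
which factors as (x + 3)^3. The eigenvalues (with algebraic multiplicities) are λ = -3 with multiplicity 3.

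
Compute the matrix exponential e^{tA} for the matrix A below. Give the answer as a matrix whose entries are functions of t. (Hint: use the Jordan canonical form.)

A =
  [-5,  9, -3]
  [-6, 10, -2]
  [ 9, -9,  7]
e^{tA} =
  [-9*t*exp(4*t) + exp(4*t), 9*t*exp(4*t), -3*t*exp(4*t)]
  [-6*t*exp(4*t), 6*t*exp(4*t) + exp(4*t), -2*t*exp(4*t)]
  [9*t*exp(4*t), -9*t*exp(4*t), 3*t*exp(4*t) + exp(4*t)]

Strategy: write A = P · J · P⁻¹ where J is a Jordan canonical form, so e^{tA} = P · e^{tJ} · P⁻¹, and e^{tJ} can be computed block-by-block.

A has Jordan form
J =
  [4, 1, 0]
  [0, 4, 0]
  [0, 0, 4]
(up to reordering of blocks).

Per-block formulas:
  For a 2×2 Jordan block J_2(4): exp(t · J_2(4)) = e^(4t)·(I + t·N), where N is the 2×2 nilpotent shift.
  For a 1×1 block at λ = 4: exp(t · [4]) = [e^(4t)].

After assembling e^{tJ} and conjugating by P, we get:

e^{tA} =
  [-9*t*exp(4*t) + exp(4*t), 9*t*exp(4*t), -3*t*exp(4*t)]
  [-6*t*exp(4*t), 6*t*exp(4*t) + exp(4*t), -2*t*exp(4*t)]
  [9*t*exp(4*t), -9*t*exp(4*t), 3*t*exp(4*t) + exp(4*t)]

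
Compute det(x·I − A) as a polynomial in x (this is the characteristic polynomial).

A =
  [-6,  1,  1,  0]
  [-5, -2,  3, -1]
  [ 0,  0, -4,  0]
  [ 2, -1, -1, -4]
x^4 + 16*x^3 + 96*x^2 + 256*x + 256

Expanding det(x·I − A) (e.g. by cofactor expansion or by noting that A is similar to its Jordan form J, which has the same characteristic polynomial as A) gives
  χ_A(x) = x^4 + 16*x^3 + 96*x^2 + 256*x + 256
which factors as (x + 4)^4. The eigenvalues (with algebraic multiplicities) are λ = -4 with multiplicity 4.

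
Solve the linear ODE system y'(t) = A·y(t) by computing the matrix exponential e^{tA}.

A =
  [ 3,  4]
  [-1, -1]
e^{tA} =
  [2*t*exp(t) + exp(t), 4*t*exp(t)]
  [-t*exp(t), -2*t*exp(t) + exp(t)]

Strategy: write A = P · J · P⁻¹ where J is a Jordan canonical form, so e^{tA} = P · e^{tJ} · P⁻¹, and e^{tJ} can be computed block-by-block.

A has Jordan form
J =
  [1, 1]
  [0, 1]
(up to reordering of blocks).

Per-block formulas:
  For a 2×2 Jordan block J_2(1): exp(t · J_2(1)) = e^(1t)·(I + t·N), where N is the 2×2 nilpotent shift.

After assembling e^{tJ} and conjugating by P, we get:

e^{tA} =
  [2*t*exp(t) + exp(t), 4*t*exp(t)]
  [-t*exp(t), -2*t*exp(t) + exp(t)]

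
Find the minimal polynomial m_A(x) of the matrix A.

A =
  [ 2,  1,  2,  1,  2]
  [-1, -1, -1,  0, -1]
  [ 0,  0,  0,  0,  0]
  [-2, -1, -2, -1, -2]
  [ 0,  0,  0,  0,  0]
x^3

The characteristic polynomial is χ_A(x) = x^5, so the eigenvalues are known. The minimal polynomial is
  m_A(x) = Π_λ (x − λ)^{k_λ}
where k_λ is the size of the *largest* Jordan block for λ (equivalently, the smallest k with (A − λI)^k v = 0 for every generalised eigenvector v of λ).

  λ = 0: largest Jordan block has size 3, contributing (x − 0)^3

So m_A(x) = x^3 = x^3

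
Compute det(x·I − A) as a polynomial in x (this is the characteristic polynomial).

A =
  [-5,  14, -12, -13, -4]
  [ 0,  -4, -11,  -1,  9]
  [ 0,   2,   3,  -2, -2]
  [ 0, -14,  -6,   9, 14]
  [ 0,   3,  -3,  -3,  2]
x^5 - 5*x^4 - 50*x^3 + 250*x^2 + 625*x - 3125

Expanding det(x·I − A) (e.g. by cofactor expansion or by noting that A is similar to its Jordan form J, which has the same characteristic polynomial as A) gives
  χ_A(x) = x^5 - 5*x^4 - 50*x^3 + 250*x^2 + 625*x - 3125
which factors as (x - 5)^3*(x + 5)^2. The eigenvalues (with algebraic multiplicities) are λ = -5 with multiplicity 2, λ = 5 with multiplicity 3.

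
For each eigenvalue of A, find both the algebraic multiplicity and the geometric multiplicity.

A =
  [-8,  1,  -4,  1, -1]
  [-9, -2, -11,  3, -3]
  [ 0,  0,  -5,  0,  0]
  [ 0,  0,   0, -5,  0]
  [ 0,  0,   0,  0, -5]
λ = -5: alg = 5, geom = 3

Step 1 — factor the characteristic polynomial to read off the algebraic multiplicities:
  χ_A(x) = (x + 5)^5

Step 2 — compute geometric multiplicities via the rank-nullity identity g(λ) = n − rank(A − λI):
  rank(A − (-5)·I) = 2, so dim ker(A − (-5)·I) = n − 2 = 3

Summary:
  λ = -5: algebraic multiplicity = 5, geometric multiplicity = 3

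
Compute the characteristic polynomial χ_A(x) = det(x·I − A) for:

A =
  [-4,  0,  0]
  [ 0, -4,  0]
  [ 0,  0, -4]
x^3 + 12*x^2 + 48*x + 64

Expanding det(x·I − A) (e.g. by cofactor expansion or by noting that A is similar to its Jordan form J, which has the same characteristic polynomial as A) gives
  χ_A(x) = x^3 + 12*x^2 + 48*x + 64
which factors as (x + 4)^3. The eigenvalues (with algebraic multiplicities) are λ = -4 with multiplicity 3.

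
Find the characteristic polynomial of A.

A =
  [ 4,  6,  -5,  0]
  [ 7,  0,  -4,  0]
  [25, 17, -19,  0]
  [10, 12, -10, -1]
x^4 + 16*x^3 + 90*x^2 + 200*x + 125

Expanding det(x·I − A) (e.g. by cofactor expansion or by noting that A is similar to its Jordan form J, which has the same characteristic polynomial as A) gives
  χ_A(x) = x^4 + 16*x^3 + 90*x^2 + 200*x + 125
which factors as (x + 1)*(x + 5)^3. The eigenvalues (with algebraic multiplicities) are λ = -5 with multiplicity 3, λ = -1 with multiplicity 1.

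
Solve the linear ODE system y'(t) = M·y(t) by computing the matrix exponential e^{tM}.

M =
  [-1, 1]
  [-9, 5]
e^{tM} =
  [-3*t*exp(2*t) + exp(2*t), t*exp(2*t)]
  [-9*t*exp(2*t), 3*t*exp(2*t) + exp(2*t)]

Strategy: write M = P · J · P⁻¹ where J is a Jordan canonical form, so e^{tM} = P · e^{tJ} · P⁻¹, and e^{tJ} can be computed block-by-block.

M has Jordan form
J =
  [2, 1]
  [0, 2]
(up to reordering of blocks).

Per-block formulas:
  For a 2×2 Jordan block J_2(2): exp(t · J_2(2)) = e^(2t)·(I + t·N), where N is the 2×2 nilpotent shift.

After assembling e^{tJ} and conjugating by P, we get:

e^{tM} =
  [-3*t*exp(2*t) + exp(2*t), t*exp(2*t)]
  [-9*t*exp(2*t), 3*t*exp(2*t) + exp(2*t)]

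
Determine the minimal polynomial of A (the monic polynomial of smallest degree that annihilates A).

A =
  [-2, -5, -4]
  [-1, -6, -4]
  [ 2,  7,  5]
x^3 + 3*x^2 + 3*x + 1

The characteristic polynomial is χ_A(x) = (x + 1)^3, so the eigenvalues are known. The minimal polynomial is
  m_A(x) = Π_λ (x − λ)^{k_λ}
where k_λ is the size of the *largest* Jordan block for λ (equivalently, the smallest k with (A − λI)^k v = 0 for every generalised eigenvector v of λ).

  λ = -1: largest Jordan block has size 3, contributing (x + 1)^3

So m_A(x) = (x + 1)^3 = x^3 + 3*x^2 + 3*x + 1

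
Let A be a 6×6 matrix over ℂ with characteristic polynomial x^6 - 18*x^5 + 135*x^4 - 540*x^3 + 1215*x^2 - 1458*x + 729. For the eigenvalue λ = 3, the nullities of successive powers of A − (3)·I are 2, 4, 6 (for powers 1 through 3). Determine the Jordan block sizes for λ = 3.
Block sizes for λ = 3: [3, 3]

From the dimensions of kernels of powers, the number of Jordan blocks of size at least j is d_j − d_{j−1} where d_j = dim ker(N^j) (with d_0 = 0). Computing the differences gives [2, 2, 2].
The number of blocks of size exactly k is (#blocks of size ≥ k) − (#blocks of size ≥ k + 1), so the partition is: 2 block(s) of size 3.
In nonincreasing order the block sizes are [3, 3].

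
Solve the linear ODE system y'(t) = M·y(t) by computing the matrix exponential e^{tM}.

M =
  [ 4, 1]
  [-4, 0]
e^{tM} =
  [2*t*exp(2*t) + exp(2*t), t*exp(2*t)]
  [-4*t*exp(2*t), -2*t*exp(2*t) + exp(2*t)]

Strategy: write M = P · J · P⁻¹ where J is a Jordan canonical form, so e^{tM} = P · e^{tJ} · P⁻¹, and e^{tJ} can be computed block-by-block.

M has Jordan form
J =
  [2, 1]
  [0, 2]
(up to reordering of blocks).

Per-block formulas:
  For a 2×2 Jordan block J_2(2): exp(t · J_2(2)) = e^(2t)·(I + t·N), where N is the 2×2 nilpotent shift.

After assembling e^{tJ} and conjugating by P, we get:

e^{tM} =
  [2*t*exp(2*t) + exp(2*t), t*exp(2*t)]
  [-4*t*exp(2*t), -2*t*exp(2*t) + exp(2*t)]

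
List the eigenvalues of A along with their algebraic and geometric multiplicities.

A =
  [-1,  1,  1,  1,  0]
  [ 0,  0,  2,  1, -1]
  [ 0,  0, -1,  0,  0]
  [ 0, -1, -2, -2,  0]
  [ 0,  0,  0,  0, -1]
λ = -1: alg = 5, geom = 2

Step 1 — factor the characteristic polynomial to read off the algebraic multiplicities:
  χ_A(x) = (x + 1)^5

Step 2 — compute geometric multiplicities via the rank-nullity identity g(λ) = n − rank(A − λI):
  rank(A − (-1)·I) = 3, so dim ker(A − (-1)·I) = n − 3 = 2

Summary:
  λ = -1: algebraic multiplicity = 5, geometric multiplicity = 2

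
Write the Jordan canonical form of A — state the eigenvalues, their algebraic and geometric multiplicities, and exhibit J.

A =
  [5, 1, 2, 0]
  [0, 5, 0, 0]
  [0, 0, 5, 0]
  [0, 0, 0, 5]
J_2(5) ⊕ J_1(5) ⊕ J_1(5)

The characteristic polynomial is
  det(x·I − A) = x^4 - 20*x^3 + 150*x^2 - 500*x + 625 = (x - 5)^4

Eigenvalues and multiplicities (the geometric multiplicity of λ is n − rank(A − λI), which equals the number of Jordan blocks for λ):
  λ = 5: algebraic multiplicity = 4, geometric multiplicity = 3

Determining the block sizes for each eigenvalue:
  λ = 5: 3 blocks summing to 4 forces exactly one block of size 2 and the rest size 1 → block sizes [2, 1, 1]

Assembling the blocks gives a Jordan form
J =
  [5, 1, 0, 0]
  [0, 5, 0, 0]
  [0, 0, 5, 0]
  [0, 0, 0, 5]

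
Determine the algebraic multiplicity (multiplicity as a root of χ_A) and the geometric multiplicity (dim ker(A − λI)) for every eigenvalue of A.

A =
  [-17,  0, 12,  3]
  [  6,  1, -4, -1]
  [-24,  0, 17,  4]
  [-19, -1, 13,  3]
λ = 1: alg = 4, geom = 2

Step 1 — factor the characteristic polynomial to read off the algebraic multiplicities:
  χ_A(x) = (x - 1)^4

Step 2 — compute geometric multiplicities via the rank-nullity identity g(λ) = n − rank(A − λI):
  rank(A − (1)·I) = 2, so dim ker(A − (1)·I) = n − 2 = 2

Summary:
  λ = 1: algebraic multiplicity = 4, geometric multiplicity = 2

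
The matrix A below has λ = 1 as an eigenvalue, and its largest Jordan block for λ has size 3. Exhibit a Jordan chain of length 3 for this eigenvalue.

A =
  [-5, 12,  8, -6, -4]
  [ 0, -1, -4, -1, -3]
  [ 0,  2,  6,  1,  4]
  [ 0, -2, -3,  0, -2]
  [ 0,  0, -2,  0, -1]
A Jordan chain for λ = 1 of length 3:
v_1 = (4, -2, 4, 0, -4)ᵀ
v_2 = (0, -2, 2, -2, 0)ᵀ
v_3 = (2, 1, 0, 0, 0)ᵀ

Let N = A − (1)·I. We want v_3 with N^3 v_3 = 0 but N^2 v_3 ≠ 0; then v_{j-1} := N · v_j for j = 3, …, 2.

Pick v_3 = (2, 1, 0, 0, 0)ᵀ.
Then v_2 = N · v_3 = (0, -2, 2, -2, 0)ᵀ.
Then v_1 = N · v_2 = (4, -2, 4, 0, -4)ᵀ.

Sanity check: (A − (1)·I) v_1 = (0, 0, 0, 0, 0)ᵀ = 0. ✓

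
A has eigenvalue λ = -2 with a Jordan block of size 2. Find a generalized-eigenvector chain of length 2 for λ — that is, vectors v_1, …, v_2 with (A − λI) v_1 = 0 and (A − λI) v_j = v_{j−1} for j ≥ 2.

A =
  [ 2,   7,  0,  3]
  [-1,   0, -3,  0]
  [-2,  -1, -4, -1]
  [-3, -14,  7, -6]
A Jordan chain for λ = -2 of length 2:
v_1 = (4, -1, -2, -3)ᵀ
v_2 = (1, 0, 0, 0)ᵀ

Let N = A − (-2)·I. We want v_2 with N^2 v_2 = 0 but N^1 v_2 ≠ 0; then v_{j-1} := N · v_j for j = 2, …, 2.

Pick v_2 = (1, 0, 0, 0)ᵀ.
Then v_1 = N · v_2 = (4, -1, -2, -3)ᵀ.

Sanity check: (A − (-2)·I) v_1 = (0, 0, 0, 0)ᵀ = 0. ✓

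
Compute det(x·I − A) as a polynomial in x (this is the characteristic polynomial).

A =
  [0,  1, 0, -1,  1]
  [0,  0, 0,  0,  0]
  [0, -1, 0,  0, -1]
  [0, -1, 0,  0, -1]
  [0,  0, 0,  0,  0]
x^5

Expanding det(x·I − A) (e.g. by cofactor expansion or by noting that A is similar to its Jordan form J, which has the same characteristic polynomial as A) gives
  χ_A(x) = x^5
which factors as x^5. The eigenvalues (with algebraic multiplicities) are λ = 0 with multiplicity 5.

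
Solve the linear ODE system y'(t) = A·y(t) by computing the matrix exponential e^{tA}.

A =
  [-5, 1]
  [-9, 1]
e^{tA} =
  [-3*t*exp(-2*t) + exp(-2*t), t*exp(-2*t)]
  [-9*t*exp(-2*t), 3*t*exp(-2*t) + exp(-2*t)]

Strategy: write A = P · J · P⁻¹ where J is a Jordan canonical form, so e^{tA} = P · e^{tJ} · P⁻¹, and e^{tJ} can be computed block-by-block.

A has Jordan form
J =
  [-2,  1]
  [ 0, -2]
(up to reordering of blocks).

Per-block formulas:
  For a 2×2 Jordan block J_2(-2): exp(t · J_2(-2)) = e^(-2t)·(I + t·N), where N is the 2×2 nilpotent shift.

After assembling e^{tJ} and conjugating by P, we get:

e^{tA} =
  [-3*t*exp(-2*t) + exp(-2*t), t*exp(-2*t)]
  [-9*t*exp(-2*t), 3*t*exp(-2*t) + exp(-2*t)]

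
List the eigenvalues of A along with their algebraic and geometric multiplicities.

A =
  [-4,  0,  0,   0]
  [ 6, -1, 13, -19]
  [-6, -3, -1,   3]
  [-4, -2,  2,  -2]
λ = -4: alg = 2, geom = 2; λ = 0: alg = 2, geom = 1

Step 1 — factor the characteristic polynomial to read off the algebraic multiplicities:
  χ_A(x) = x^2*(x + 4)^2

Step 2 — compute geometric multiplicities via the rank-nullity identity g(λ) = n − rank(A − λI):
  rank(A − (-4)·I) = 2, so dim ker(A − (-4)·I) = n − 2 = 2
  rank(A − (0)·I) = 3, so dim ker(A − (0)·I) = n − 3 = 1

Summary:
  λ = -4: algebraic multiplicity = 2, geometric multiplicity = 2
  λ = 0: algebraic multiplicity = 2, geometric multiplicity = 1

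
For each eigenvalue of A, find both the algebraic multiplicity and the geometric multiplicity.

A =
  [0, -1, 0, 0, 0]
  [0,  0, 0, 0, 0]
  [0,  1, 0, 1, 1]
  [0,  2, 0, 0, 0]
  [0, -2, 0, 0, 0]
λ = 0: alg = 5, geom = 3

Step 1 — factor the characteristic polynomial to read off the algebraic multiplicities:
  χ_A(x) = x^5

Step 2 — compute geometric multiplicities via the rank-nullity identity g(λ) = n − rank(A − λI):
  rank(A − (0)·I) = 2, so dim ker(A − (0)·I) = n − 2 = 3

Summary:
  λ = 0: algebraic multiplicity = 5, geometric multiplicity = 3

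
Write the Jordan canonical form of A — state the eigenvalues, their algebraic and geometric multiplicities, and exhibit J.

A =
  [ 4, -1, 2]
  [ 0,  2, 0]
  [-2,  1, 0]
J_2(2) ⊕ J_1(2)

The characteristic polynomial is
  det(x·I − A) = x^3 - 6*x^2 + 12*x - 8 = (x - 2)^3

Eigenvalues and multiplicities (the geometric multiplicity of λ is n − rank(A − λI), which equals the number of Jordan blocks for λ):
  λ = 2: algebraic multiplicity = 3, geometric multiplicity = 2

Determining the block sizes for each eigenvalue:
  λ = 2: 2 blocks summing to 3 forces exactly one block of size 2 and the rest size 1 → block sizes [2, 1]

Assembling the blocks gives a Jordan form
J =
  [2, 1, 0]
  [0, 2, 0]
  [0, 0, 2]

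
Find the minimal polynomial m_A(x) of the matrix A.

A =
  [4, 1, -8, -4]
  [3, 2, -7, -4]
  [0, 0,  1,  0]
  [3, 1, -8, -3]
x^3 - 3*x^2 + 3*x - 1

The characteristic polynomial is χ_A(x) = (x - 1)^4, so the eigenvalues are known. The minimal polynomial is
  m_A(x) = Π_λ (x − λ)^{k_λ}
where k_λ is the size of the *largest* Jordan block for λ (equivalently, the smallest k with (A − λI)^k v = 0 for every generalised eigenvector v of λ).

  λ = 1: largest Jordan block has size 3, contributing (x − 1)^3

So m_A(x) = (x - 1)^3 = x^3 - 3*x^2 + 3*x - 1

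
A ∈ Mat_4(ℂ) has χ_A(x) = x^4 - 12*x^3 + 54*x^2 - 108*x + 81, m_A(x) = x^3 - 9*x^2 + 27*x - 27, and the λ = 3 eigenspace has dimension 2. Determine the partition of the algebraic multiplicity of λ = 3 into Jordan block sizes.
Block sizes for λ = 3: [3, 1]

Step 1 — from the characteristic polynomial, algebraic multiplicity of λ = 3 is 4. From dim ker(A − (3)·I) = 2, there are exactly 2 Jordan blocks for λ = 3.
Step 2 — from the minimal polynomial, the factor (x − 3)^3 tells us the largest block for λ = 3 has size 3.
Step 3 — with total size 4, 2 blocks, and largest block 3, the block sizes (in nonincreasing order) are [3, 1].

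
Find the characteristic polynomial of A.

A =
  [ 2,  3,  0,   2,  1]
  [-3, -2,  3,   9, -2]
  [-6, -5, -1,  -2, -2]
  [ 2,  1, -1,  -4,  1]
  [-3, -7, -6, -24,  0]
x^5 + 5*x^4 + 10*x^3 + 10*x^2 + 5*x + 1

Expanding det(x·I − A) (e.g. by cofactor expansion or by noting that A is similar to its Jordan form J, which has the same characteristic polynomial as A) gives
  χ_A(x) = x^5 + 5*x^4 + 10*x^3 + 10*x^2 + 5*x + 1
which factors as (x + 1)^5. The eigenvalues (with algebraic multiplicities) are λ = -1 with multiplicity 5.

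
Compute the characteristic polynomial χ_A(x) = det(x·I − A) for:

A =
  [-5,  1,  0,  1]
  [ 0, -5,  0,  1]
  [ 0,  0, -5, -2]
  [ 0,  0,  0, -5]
x^4 + 20*x^3 + 150*x^2 + 500*x + 625

Expanding det(x·I − A) (e.g. by cofactor expansion or by noting that A is similar to its Jordan form J, which has the same characteristic polynomial as A) gives
  χ_A(x) = x^4 + 20*x^3 + 150*x^2 + 500*x + 625
which factors as (x + 5)^4. The eigenvalues (with algebraic multiplicities) are λ = -5 with multiplicity 4.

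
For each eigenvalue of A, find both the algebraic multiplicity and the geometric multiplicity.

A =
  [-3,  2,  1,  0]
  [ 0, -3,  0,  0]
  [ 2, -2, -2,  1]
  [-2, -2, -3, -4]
λ = -3: alg = 4, geom = 2

Step 1 — factor the characteristic polynomial to read off the algebraic multiplicities:
  χ_A(x) = (x + 3)^4

Step 2 — compute geometric multiplicities via the rank-nullity identity g(λ) = n − rank(A − λI):
  rank(A − (-3)·I) = 2, so dim ker(A − (-3)·I) = n − 2 = 2

Summary:
  λ = -3: algebraic multiplicity = 4, geometric multiplicity = 2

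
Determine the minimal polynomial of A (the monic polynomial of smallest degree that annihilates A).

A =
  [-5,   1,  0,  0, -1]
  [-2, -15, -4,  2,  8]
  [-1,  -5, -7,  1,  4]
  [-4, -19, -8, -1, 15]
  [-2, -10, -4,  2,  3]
x^2 + 10*x + 25

The characteristic polynomial is χ_A(x) = (x + 5)^5, so the eigenvalues are known. The minimal polynomial is
  m_A(x) = Π_λ (x − λ)^{k_λ}
where k_λ is the size of the *largest* Jordan block for λ (equivalently, the smallest k with (A − λI)^k v = 0 for every generalised eigenvector v of λ).

  λ = -5: largest Jordan block has size 2, contributing (x + 5)^2

So m_A(x) = (x + 5)^2 = x^2 + 10*x + 25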